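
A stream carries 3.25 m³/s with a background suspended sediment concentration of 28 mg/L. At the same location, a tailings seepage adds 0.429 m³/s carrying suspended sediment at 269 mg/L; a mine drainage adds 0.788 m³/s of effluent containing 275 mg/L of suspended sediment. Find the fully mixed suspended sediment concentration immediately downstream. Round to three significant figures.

94.7 mg/L

Conservation of mass: C = (3.250·28.00 + 0.4290·269.0 + 0.7880·275.0) / 4.467 = 423.1/4.467 = 94.72 mg/L.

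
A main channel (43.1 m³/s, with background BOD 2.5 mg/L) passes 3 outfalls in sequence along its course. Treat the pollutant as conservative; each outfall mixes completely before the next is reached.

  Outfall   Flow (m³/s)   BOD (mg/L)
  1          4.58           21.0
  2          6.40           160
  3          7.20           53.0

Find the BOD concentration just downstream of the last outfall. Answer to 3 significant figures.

26.3 mg/L

Outfall 1: combined Q = 47.68 m³/s; C = (43.10·2.500 + 4.580·21.00)/47.68 = 4.277 mg/L.
Outfall 2: combined Q = 54.08 m³/s; C = (47.68·4.277 + 6.400·160.0)/54.08 = 22.71 mg/L.
Outfall 3: combined Q = 61.28 m³/s; C = (54.08·22.71 + 7.200·53.00)/61.28 = 26.27 mg/L.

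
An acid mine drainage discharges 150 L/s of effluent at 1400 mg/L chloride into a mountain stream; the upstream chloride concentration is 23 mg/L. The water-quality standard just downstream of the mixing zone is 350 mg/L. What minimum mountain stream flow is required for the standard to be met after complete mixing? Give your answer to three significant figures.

Set C_mix = 350: (Q·23.00 + 150.0·1400) / (Q + 150.0) = 350
→ Q = 150.0·(1400 − 350)/(350 − 23.00) = 481.7 L/s.

482 L/s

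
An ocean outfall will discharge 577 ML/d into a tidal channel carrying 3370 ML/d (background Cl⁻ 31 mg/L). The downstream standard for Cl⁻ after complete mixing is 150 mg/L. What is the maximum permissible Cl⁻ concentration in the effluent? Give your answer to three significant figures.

At the limit, (Qr·Cr + Qe·Cₑ)/(Qr + Qe) = 150:
Cₑ = (3947·150 − 3370·31.00) / 577.0 = 845.0 mg/L.

845 mg/L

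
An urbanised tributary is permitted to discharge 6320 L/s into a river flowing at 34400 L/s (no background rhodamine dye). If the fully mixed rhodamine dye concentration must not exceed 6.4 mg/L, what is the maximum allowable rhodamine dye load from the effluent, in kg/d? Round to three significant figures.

22500 kg/d

Mass balance at the limit: 34400·0 + 6320·Cₑ = 40720·6.4 → Cₑ = 41.24 mg/L.
6320 L/s = 6.320 m³/s. Load = 6.320 m³/s × 41.24 g/m³ × 86 400 s/d = 22520 kg/d.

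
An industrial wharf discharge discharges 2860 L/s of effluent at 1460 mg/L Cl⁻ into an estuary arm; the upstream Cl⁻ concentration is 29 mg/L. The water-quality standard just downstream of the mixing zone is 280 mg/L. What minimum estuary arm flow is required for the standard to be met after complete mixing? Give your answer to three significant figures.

13400 L/s

Set C_mix = 280: (Q·29.00 + 2860·1460) / (Q + 2860) = 280
→ Q = 2860·(1460 − 280)/(280 − 29.00) = 13450 L/s.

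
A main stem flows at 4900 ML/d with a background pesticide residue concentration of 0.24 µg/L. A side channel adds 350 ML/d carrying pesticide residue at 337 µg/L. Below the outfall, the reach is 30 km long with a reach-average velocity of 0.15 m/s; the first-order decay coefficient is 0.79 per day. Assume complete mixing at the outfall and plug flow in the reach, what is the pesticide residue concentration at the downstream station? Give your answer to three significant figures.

3.64 µg/L

Conservation of mass: C = (4900·0.2400 + 350.0·337.0) / 5250 = 119100/5250 = 22.69 µg/L.
Travel time t = 30·1000 / 0.15 = 200000 s = 55.56 h.
Decay over the reach: 22.69·exp(−kt) = 22.69·0.1606 = 3.645 µg/L.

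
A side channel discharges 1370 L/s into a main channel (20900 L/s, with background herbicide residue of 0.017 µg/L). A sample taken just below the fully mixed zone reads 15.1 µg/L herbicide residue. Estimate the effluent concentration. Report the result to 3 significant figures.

245 µg/L

Mass balance: 20900·0.01700 + 1370·Cₑ = 22270·15.10
→ Cₑ = (22270·15.10 − 20900·0.01700) / 1370 = 245.2 µg/L.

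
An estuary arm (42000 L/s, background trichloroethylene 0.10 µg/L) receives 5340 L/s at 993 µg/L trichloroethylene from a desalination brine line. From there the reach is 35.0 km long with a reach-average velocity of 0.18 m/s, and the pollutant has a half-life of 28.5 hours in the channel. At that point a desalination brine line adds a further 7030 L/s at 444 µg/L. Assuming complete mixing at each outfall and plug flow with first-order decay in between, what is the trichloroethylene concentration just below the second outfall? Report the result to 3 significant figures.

83.6 µg/L

Conservation of mass: C = (42000·0.1000 + 5340·993.0) / 47340 = 5307000/47340 = 112.1 µg/L; combined flow 47340 L/s.
Travel time t = 35.0·1000 / 0.18 = 194400 s = 54.01 h.
Half-life 28.5 h → k = ln 2 / 28.5 = 0.02432 h⁻¹ = 0.5837 d⁻¹.
Decay over the reach: 112.1·exp(−kt) = 112.1·0.2688 = 30.14 µg/L.
Second outfall: C = (47340·30.14 + 7030·444.0)/54370 = 83.65 µg/L.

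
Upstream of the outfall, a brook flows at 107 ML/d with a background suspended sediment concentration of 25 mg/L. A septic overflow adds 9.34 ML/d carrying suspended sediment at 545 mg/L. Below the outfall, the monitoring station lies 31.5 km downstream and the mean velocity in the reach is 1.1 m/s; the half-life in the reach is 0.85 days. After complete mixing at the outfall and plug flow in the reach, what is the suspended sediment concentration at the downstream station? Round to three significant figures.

50.9 mg/L

After mixing, C = (107.0·25.00 + 9.340·545.0) / 116.3 = 7765/116.3 = 66.75 mg/L.
Travel time t = 31.5·1000 / 1.1 = 28640 s = 7.955 h.
Half-life 0.85 d → k = ln 2 / 0.85 = 0.8155 d⁻¹.
After decay, C = 66.75 × e^(−kt) = 66.75 × 0.7632 = 50.94 mg/L.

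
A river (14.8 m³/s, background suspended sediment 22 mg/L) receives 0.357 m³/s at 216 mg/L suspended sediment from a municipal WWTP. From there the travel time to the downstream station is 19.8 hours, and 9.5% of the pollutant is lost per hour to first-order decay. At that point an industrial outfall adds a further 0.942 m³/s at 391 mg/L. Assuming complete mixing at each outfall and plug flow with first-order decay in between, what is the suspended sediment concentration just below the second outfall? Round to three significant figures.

26.3 mg/L

Mass balance: C = (14.80·22.00 + 0.3570·216.0) / 15.16 = 402.7/15.16 = 26.57 mg/L; combined flow 15.16 m³/s.
9.5%/h lost → k = −ln(1 − 0.095) = 0.09982 h⁻¹.
Decay over the reach: 26.57·exp(−kt) = 26.57·0.1386 = 3.681 mg/L.
At the second outfall, C = (15.16·3.681 + 0.9420·391.0) / (15.16 + 0.9420) = 26.34 mg/L.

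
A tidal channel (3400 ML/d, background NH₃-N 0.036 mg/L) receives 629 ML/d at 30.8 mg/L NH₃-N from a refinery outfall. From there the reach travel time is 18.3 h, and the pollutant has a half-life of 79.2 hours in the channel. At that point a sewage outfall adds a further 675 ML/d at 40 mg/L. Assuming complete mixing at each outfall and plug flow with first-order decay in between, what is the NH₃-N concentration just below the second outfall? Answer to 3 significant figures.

9.27 mg/L

After mixing, C = (3400·0.03600 + 629.0·30.80) / 4029 = 19500/4029 = 4.839 mg/L; combined flow 4029 ML/d.
Half-life 79.2 h → k = ln 2 / 79.2 = 0.008752 h⁻¹ = 0.2100 d⁻¹.
Applying C = C₀e^(−kt): 4.839 × 0.8520 = 4.123 mg/L.
Second outfall: C = (4029·4.123 + 675.0·40.00)/4704 = 9.271 mg/L.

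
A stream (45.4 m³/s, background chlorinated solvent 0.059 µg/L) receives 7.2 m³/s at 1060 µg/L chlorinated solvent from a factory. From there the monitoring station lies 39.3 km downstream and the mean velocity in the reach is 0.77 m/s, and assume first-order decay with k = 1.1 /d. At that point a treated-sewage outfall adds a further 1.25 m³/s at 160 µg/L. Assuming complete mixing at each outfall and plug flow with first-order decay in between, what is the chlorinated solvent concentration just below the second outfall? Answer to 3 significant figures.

Flow-weighted average: C = (45.40·0.05900 + 7.200·1060) / 52.60 = 7635/52.60 = 145.1 µg/L; combined flow 52.60 m³/s.
Travel time t = 39.3·1000 / 0.77 = 51040 s = 14.18 h.
Applying C = C₀e^(−kt): 145.1 × 0.5221 = 75.79 µg/L.
At the second outfall, C = (52.60·75.79 + 1.250·160.0) / (52.60 + 1.250) = 77.74 µg/L.

77.7 µg/L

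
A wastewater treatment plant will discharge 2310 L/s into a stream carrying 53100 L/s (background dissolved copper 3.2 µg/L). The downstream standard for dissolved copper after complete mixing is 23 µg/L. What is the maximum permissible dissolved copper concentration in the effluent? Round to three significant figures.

At the limit, (Qr·Cr + Qe·Cₑ)/(Qr + Qe) = 23:
Cₑ = (55410·23 − 53100·3.200) / 2310 = 478.1 µg/L.

478 µg/L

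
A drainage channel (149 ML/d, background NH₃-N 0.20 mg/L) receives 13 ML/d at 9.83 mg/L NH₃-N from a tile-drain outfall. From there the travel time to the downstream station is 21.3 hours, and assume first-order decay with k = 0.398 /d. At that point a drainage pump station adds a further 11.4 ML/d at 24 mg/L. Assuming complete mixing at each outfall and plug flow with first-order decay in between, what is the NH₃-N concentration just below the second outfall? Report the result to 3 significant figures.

2.22 mg/L

Conservation of mass: C = (149.0·0.2000 + 13.00·9.830) / 162.0 = 157.6/162.0 = 0.9728 mg/L; combined flow 162.0 ML/d.
Decay over the reach: 0.9728·exp(−kt) = 0.9728·0.7024 = 0.6833 mg/L.
Second outfall: C = (162.0·0.6833 + 11.40·24.00)/173.4 = 2.216 mg/L.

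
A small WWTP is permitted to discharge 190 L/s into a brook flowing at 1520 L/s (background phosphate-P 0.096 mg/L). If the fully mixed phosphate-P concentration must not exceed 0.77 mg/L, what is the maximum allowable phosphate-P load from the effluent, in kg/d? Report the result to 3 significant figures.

101 kg/d

Mass balance at the limit: 1520·0.09600 + 190.0·Cₑ = 1710·0.77 → Cₑ = 6.162 mg/L.
190.0 L/s = 0.1900 m³/s. Load = 0.1900 m³/s × 6.162 g/m³ × 86 400 s/d = 101.2 kg/d.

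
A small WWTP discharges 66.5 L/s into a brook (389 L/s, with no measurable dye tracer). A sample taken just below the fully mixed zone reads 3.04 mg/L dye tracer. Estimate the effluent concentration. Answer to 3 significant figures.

Mass balance: 389.0·0 + 66.50·Cₑ = 455.5·3.040
→ Cₑ = (455.5·3.040 − 389.0·0) / 66.50 = 20.82 mg/L.

20.8 mg/L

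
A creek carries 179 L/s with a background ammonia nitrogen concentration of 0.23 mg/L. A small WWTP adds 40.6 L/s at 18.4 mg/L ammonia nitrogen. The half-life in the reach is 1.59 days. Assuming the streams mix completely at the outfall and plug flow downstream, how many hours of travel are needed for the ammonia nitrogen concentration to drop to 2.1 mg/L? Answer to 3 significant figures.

Conservation of mass: C = (179.0·0.2300 + 40.60·18.40) / 219.6 = 788.2/219.6 = 3.589 mg/L.
Half-life 1.59 d → k = ln 2 / 1.59 = 0.4359 d⁻¹.
3.589·exp(−k·t) = 2.1 → t = ln(3.589/2.1)/k = 106200 s = 29.51 h.

29.5 h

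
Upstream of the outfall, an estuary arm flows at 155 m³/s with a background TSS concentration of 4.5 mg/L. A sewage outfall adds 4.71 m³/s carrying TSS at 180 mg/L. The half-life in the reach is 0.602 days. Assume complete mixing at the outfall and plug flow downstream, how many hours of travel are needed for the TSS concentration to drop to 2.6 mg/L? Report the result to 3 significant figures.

Mixed concentration C = ΣQC/ΣQ = (155.0·4.500 + 4.710·180.0) / 159.7 = 1545/159.7 = 9.676 mg/L.
Half-life 0.602 d → k = ln 2 / 0.602 = 1.151 d⁻¹.
9.676·exp(−k·t) = 2.6 → t = ln(9.676/2.6)/k = 98610 s = 27.39 h.

27.4 h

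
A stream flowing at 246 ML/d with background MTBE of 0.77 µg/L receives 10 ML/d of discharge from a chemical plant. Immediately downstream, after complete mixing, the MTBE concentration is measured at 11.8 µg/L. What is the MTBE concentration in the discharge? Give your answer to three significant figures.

283 µg/L

Mass balance: 246.0·0.7700 + 10.00·Cₑ = 256.0·11.80
→ Cₑ = (256.0·11.80 − 246.0·0.7700) / 10.00 = 283.1 µg/L.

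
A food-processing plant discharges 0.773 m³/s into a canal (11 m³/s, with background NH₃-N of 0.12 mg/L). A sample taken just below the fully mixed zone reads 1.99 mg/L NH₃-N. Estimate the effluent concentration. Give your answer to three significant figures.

28.6 mg/L

Mass balance: 11.00·0.1200 + 0.7730·Cₑ = 11.77·1.990
→ Cₑ = (11.77·1.990 − 11.00·0.1200) / 0.7730 = 28.60 mg/L.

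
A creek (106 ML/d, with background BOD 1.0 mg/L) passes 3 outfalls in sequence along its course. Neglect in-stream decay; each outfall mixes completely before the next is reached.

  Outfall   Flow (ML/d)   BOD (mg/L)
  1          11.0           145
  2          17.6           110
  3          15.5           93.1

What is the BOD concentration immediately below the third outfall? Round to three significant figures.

After outfall 1: Q = 106.0 + 11.00 = 117.0 ML/d; C = (106.0·1.000 + 11.00·145.0)/117.0 = 14.54 mg/L.
After outfall 2: Q = 117.0 + 17.60 = 134.6 ML/d; C = (117.0·14.54 + 17.60·110.0)/134.6 = 27.02 mg/L.
After outfall 3: Q = 134.6 + 15.50 = 150.1 ML/d; C = (134.6·27.02 + 15.50·93.10)/150.1 = 33.84 mg/L.

33.8 mg/L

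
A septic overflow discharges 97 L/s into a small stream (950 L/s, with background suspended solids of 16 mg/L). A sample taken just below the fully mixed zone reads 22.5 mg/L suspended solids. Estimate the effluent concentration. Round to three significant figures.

Mass balance: 950.0·16.00 + 97.00·Cₑ = 1047·22.50
→ Cₑ = (1047·22.50 − 950.0·16.00) / 97.00 = 86.16 mg/L.

86.2 mg/L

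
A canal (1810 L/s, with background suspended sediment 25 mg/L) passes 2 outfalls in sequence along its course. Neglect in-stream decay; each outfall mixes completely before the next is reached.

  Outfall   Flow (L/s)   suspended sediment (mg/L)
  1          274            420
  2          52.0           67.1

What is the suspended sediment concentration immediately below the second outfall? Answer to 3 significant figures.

After outfall 1: Q = 1810 + 274.0 = 2084 L/s; C = (1810·25.00 + 274.0·420.0)/2084 = 76.93 mg/L.
After outfall 2: Q = 2084 + 52.00 = 2136 L/s; C = (2084·76.93 + 52.00·67.10)/2136 = 76.69 mg/L.

76.7 mg/L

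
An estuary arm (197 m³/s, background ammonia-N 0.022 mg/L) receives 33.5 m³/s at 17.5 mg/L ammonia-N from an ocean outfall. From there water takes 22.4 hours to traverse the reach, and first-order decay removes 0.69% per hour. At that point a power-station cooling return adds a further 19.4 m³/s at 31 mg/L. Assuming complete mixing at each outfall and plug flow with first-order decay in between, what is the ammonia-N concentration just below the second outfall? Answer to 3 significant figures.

4.43 mg/L

Flow-weighted average: C = (197.0·0.02200 + 33.50·17.50) / 230.5 = 590.6/230.5 = 2.562 mg/L; combined flow 230.5 m³/s.
0.69%/h lost → k = −ln(1 − 0.0069) = 0.006924 h⁻¹.
First-order decay: C = 2.562·exp(−k·t) = 2.562·0.8563 = 2.194 mg/L.
Second outfall: C = (230.5·2.194 + 19.40·31.00)/249.9 = 4.430 mg/L.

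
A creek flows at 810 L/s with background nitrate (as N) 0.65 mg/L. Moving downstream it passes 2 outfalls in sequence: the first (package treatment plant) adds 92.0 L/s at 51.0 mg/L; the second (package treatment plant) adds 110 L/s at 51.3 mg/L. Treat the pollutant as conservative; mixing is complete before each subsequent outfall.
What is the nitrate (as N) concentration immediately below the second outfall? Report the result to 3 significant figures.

Below outfall 1: Q → 902.0 L/s, C = (810.0·0.6500 + 92.00·51.00)/902.0 = 5.785 mg/L.
Below outfall 2: Q → 1012 L/s, C = (902.0·5.785 + 110.0·51.30)/1012 = 10.73 mg/L.

10.7 mg/L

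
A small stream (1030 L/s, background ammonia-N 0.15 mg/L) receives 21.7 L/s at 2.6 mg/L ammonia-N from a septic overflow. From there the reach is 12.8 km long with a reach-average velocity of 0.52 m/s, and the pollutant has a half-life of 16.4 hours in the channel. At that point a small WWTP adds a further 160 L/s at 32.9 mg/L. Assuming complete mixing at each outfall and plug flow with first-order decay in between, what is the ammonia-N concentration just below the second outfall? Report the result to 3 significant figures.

Flow-weighted average: C = (1030·0.1500 + 21.70·2.600) / 1052 = 210.9/1052 = 0.2006 mg/L; combined flow 1052 L/s.
Travel time t = 12.8·1000 / 0.52 = 24620 s = 6.838 h.
Half-life 16.4 h → k = ln 2 / 16.4 = 0.04227 h⁻¹ = 1.014 d⁻¹.
Decay over the reach: 0.2006·exp(−kt) = 0.2006·0.7490 = 0.1502 mg/L.
At the second outfall, C = (1052·0.1502 + 160.0·32.90) / (1052 + 160.0) = 4.475 mg/L.

4.47 mg/L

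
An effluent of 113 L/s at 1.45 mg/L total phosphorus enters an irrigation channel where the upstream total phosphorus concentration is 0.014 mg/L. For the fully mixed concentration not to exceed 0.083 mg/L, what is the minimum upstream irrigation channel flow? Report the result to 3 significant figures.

Set C_mix = 0.083: (Q·0.01400 + 113.0·1.450) / (Q + 113.0) = 0.083
→ Q = 113.0·(1.450 − 0.083)/(0.083 − 0.01400) = 2239 L/s.

2240 L/s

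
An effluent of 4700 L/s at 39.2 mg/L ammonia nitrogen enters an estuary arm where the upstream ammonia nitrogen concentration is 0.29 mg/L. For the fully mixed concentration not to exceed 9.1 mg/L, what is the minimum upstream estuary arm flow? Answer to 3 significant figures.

16100 L/s

Set C_mix = 9.1: (Q·0.2900 + 4700·39.20) / (Q + 4700) = 9.1
→ Q = 4700·(39.20 − 9.1)/(9.1 − 0.2900) = 16060 L/s.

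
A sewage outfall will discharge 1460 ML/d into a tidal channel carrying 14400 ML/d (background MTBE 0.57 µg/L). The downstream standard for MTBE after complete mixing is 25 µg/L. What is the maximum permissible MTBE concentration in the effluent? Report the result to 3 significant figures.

At the limit, (Qr·Cr + Qe·Cₑ)/(Qr + Qe) = 25:
Cₑ = (15860·25 − 14400·0.5700) / 1460 = 266.0 µg/L.

266 µg/L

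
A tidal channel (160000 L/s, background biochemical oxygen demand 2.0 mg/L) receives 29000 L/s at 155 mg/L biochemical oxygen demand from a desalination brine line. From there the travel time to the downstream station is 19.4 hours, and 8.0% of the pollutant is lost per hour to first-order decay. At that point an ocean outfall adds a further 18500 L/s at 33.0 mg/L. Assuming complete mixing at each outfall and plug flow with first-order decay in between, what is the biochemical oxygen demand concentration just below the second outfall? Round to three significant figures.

Mass balance: C = (160000·2.000 + 29000·155.0) / 189000 = 4815000/189000 = 25.48 mg/L; combined flow 189000 L/s.
8.0%/h lost → k = −ln(1 − 0.08) = 0.08338 h⁻¹.
Applying C = C₀e^(−kt): 25.48 × 0.1984 = 5.054 mg/L.
Second outfall: C = (189000·5.054 + 18500·33.00)/207500 = 7.545 mg/L.

7.55 mg/L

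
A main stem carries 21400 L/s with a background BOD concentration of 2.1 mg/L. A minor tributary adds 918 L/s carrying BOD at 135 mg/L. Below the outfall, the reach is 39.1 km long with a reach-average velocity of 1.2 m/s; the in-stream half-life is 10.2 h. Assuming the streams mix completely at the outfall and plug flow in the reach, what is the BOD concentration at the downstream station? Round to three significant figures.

Mixed concentration C = ΣQC/ΣQ = (21400·2.100 + 918.0·135.0) / 22320 = 168900/22320 = 7.567 mg/L.
Travel time t = 39.1·1000 / 1.2 = 32580 s = 9.051 h.
Half-life 10.2 h → k = ln 2 / 10.2 = 0.06796 h⁻¹ = 1.631 d⁻¹.
After decay, C = 7.567 × e^(−kt) = 7.567 × 0.5406 = 4.091 mg/L.

4.09 mg/L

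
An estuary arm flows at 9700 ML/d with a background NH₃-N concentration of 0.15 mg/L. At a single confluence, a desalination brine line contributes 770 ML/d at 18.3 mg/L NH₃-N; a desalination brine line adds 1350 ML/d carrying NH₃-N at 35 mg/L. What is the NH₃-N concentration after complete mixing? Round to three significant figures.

Flow-weighted average: C = (9700·0.1500 + 770.0·18.30 + 1350·35.00) / 11820 = 62800/11820 = 5.313 mg/L.

5.31 mg/L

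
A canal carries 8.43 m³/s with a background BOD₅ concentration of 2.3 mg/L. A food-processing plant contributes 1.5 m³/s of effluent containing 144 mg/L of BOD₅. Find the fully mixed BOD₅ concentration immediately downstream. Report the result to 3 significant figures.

Mixed concentration C = ΣQC/ΣQ = (8.430·2.300 + 1.500·144.0) / 9.930 = 235.4/9.930 = 23.70 mg/L.

23.7 mg/L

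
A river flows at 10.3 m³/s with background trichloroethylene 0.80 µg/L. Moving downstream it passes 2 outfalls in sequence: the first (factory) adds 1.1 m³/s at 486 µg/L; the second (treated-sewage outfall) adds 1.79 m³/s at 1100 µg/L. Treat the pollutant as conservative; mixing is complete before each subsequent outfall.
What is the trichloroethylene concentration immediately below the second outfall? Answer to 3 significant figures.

190 µg/L

After outfall 1: Q = 10.30 + 1.100 = 11.40 m³/s; C = (10.30·0.8000 + 1.100·486.0)/11.40 = 47.62 µg/L.
After outfall 2: Q = 11.40 + 1.790 = 13.19 m³/s; C = (11.40·47.62 + 1.790·1100)/13.19 = 190.4 µg/L.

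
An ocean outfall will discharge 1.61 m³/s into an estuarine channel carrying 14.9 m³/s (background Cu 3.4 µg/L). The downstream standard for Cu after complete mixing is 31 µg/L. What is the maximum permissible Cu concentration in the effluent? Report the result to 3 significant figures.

286 µg/L

At the limit, (Qr·Cr + Qe·Cₑ)/(Qr + Qe) = 31:
Cₑ = (16.51·31 − 14.90·3.400) / 1.610 = 286.4 µg/L.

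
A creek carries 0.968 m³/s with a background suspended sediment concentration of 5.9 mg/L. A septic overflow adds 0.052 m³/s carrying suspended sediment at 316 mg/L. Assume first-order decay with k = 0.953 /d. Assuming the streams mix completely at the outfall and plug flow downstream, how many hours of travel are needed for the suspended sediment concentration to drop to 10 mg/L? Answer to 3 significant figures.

Conservation of mass: C = (0.9680·5.900 + 0.05200·316.0) / 1.020 = 22.14/1.020 = 21.71 mg/L.
21.71·exp(−k·t) = 10 → t = ln(21.71/10)/k = 70280 s = 19.52 h.

19.5 h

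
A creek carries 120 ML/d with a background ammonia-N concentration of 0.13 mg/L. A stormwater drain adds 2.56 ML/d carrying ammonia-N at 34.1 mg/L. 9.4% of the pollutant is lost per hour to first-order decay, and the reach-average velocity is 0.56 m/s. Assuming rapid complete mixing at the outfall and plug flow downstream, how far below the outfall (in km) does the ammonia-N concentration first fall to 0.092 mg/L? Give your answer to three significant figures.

45.2 km

Mass balance: C = (120.0·0.1300 + 2.560·34.10) / 122.6 = 102.9/122.6 = 0.8396 mg/L.
9.4%/h lost → k = −ln(1 − 0.094) = 0.09872 h⁻¹.
Set 0.8396·exp(−k·t) = 0.092 → t = ln(0.8396/0.092)/k = 80630 s = 22.40 h.
Distance = v·t = 0.56·80630 = 45160 m = 45.16 km.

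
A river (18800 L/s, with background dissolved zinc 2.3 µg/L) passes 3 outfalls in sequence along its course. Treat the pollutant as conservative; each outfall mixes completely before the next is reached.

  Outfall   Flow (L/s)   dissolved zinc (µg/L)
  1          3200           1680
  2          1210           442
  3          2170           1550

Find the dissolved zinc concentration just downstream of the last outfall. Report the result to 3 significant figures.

367 µg/L

After outfall 1: Q = 18800 + 3200 = 22000 L/s; C = (18800·2.300 + 3200·1680)/22000 = 246.3 µg/L.
After outfall 2: Q = 22000 + 1210 = 23210 L/s; C = (22000·246.3 + 1210·442.0)/23210 = 256.5 µg/L.
After outfall 3: Q = 23210 + 2170 = 25380 L/s; C = (23210·256.5 + 2170·1550)/25380 = 367.1 µg/L.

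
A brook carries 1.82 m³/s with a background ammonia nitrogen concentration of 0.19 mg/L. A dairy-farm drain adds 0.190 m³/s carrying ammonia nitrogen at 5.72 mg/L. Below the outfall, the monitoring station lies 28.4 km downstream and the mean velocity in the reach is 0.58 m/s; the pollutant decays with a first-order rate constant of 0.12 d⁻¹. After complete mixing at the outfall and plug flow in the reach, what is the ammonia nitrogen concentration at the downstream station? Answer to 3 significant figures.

0.666 mg/L

Conservation of mass: C = (1.820·0.1900 + 0.1900·5.720) / 2.010 = 1.433/2.010 = 0.7127 mg/L.
Travel time t = 28.4·1000 / 0.58 = 48970 s = 13.60 h.
Decay over the reach: 0.7127·exp(−kt) = 0.7127·0.9343 = 0.6659 mg/L.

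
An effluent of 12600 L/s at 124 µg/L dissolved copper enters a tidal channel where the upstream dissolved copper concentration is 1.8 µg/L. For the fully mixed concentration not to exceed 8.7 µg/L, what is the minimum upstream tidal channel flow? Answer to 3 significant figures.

Set C_mix = 8.7: (Q·1.800 + 12600·124.0) / (Q + 12600) = 8.7
→ Q = 12600·(124.0 − 8.7)/(8.7 − 1.800) = 210500 L/s.

211000 L/s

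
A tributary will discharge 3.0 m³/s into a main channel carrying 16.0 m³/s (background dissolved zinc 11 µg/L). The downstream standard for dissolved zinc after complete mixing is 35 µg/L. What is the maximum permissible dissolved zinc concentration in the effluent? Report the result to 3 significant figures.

At the limit, (Qr·Cr + Qe·Cₑ)/(Qr + Qe) = 35:
Cₑ = (19.00·35 − 16.00·11.00) / 3.000 = 163.0 µg/L.

163 µg/L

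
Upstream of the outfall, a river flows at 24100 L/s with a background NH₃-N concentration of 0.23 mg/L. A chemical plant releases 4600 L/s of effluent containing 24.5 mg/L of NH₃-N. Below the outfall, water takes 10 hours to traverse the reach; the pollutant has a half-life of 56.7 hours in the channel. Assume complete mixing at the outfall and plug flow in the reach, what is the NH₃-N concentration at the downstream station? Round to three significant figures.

3.65 mg/L

Conservation of mass: C = (24100·0.2300 + 4600·24.50) / 28700 = 118200/28700 = 4.120 mg/L.
Half-life 56.7 h → k = ln 2 / 56.7 = 0.01222 h⁻¹ = 0.2934 d⁻¹.
First-order decay: C = 4.120·exp(−k·t) = 4.120·0.8849 = 3.646 mg/L.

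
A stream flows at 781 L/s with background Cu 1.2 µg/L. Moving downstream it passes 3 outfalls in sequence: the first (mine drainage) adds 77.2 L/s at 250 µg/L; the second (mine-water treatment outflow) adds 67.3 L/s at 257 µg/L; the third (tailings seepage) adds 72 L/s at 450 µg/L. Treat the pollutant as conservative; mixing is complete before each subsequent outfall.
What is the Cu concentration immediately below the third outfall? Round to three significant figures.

70.1 µg/L

Outfall 1: combined Q = 858.2 L/s; C = (781.0·1.200 + 77.20·250.0)/858.2 = 23.58 µg/L.
Outfall 2: combined Q = 925.5 L/s; C = (858.2·23.58 + 67.30·257.0)/925.5 = 40.55 µg/L.
Outfall 3: combined Q = 997.5 L/s; C = (925.5·40.55 + 72.00·450.0)/997.5 = 70.11 µg/L.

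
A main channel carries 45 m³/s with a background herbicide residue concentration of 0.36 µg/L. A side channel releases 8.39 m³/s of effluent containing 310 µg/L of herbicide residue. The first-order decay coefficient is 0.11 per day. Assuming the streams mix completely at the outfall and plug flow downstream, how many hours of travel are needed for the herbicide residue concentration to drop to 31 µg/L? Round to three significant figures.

100 h

Mixed concentration C = ΣQC/ΣQ = (45.00·0.3600 + 8.390·310.0) / 53.39 = 2617/53.39 = 49.02 µg/L.
49.02·exp(−k·t) = 31 → t = ln(49.02/31)/k = 359900 s = 99.97 h.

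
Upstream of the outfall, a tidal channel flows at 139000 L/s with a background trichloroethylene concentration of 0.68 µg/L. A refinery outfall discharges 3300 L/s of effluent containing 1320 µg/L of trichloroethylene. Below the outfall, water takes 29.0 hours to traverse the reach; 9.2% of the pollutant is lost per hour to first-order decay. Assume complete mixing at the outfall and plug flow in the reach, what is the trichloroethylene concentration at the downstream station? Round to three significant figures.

1.90 µg/L

After mixing, C = (139000·0.6800 + 3300·1320) / 142300 = 4451000/142300 = 31.28 µg/L.
9.2%/h lost → k = −ln(1 − 0.092) = 0.09651 h⁻¹.
Decay over the reach: 31.28·exp(−kt) = 31.28·0.06088 = 1.904 µg/L.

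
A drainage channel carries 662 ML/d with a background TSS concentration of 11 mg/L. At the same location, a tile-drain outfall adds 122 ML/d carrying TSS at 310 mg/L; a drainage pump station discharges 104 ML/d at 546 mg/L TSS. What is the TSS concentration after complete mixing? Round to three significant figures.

115 mg/L

Mass balance: C = (662.0·11.00 + 122.0·310.0 + 104.0·546.0) / 888.0 = 101900/888.0 = 114.7 mg/L.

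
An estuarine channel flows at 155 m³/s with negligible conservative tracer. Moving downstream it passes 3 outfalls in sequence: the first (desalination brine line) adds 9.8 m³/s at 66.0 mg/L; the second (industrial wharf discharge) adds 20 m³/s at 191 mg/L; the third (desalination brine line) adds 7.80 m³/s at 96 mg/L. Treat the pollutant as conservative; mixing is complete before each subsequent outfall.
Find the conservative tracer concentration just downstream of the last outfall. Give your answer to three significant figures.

Outfall 1: combined Q = 164.8 m³/s; C = (155.0·0 + 9.800·66.00)/164.8 = 3.925 mg/L.
Outfall 2: combined Q = 184.8 m³/s; C = (164.8·3.925 + 20.00·191.0)/184.8 = 24.17 mg/L.
Outfall 3: combined Q = 192.6 m³/s; C = (184.8·24.17 + 7.800·96.00)/192.6 = 27.08 mg/L.

27.1 mg/L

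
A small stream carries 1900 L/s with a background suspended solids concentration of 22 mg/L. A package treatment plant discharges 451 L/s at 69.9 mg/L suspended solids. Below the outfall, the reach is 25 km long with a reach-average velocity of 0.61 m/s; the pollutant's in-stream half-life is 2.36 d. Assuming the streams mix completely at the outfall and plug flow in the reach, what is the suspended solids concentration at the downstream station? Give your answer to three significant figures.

Mass balance: C = (1900·22.00 + 451.0·69.90) / 2351 = 73320/2351 = 31.19 mg/L.
Travel time t = 25·1000 / 0.61 = 40980 s = 11.38 h.
Half-life 2.36 d → k = ln 2 / 2.36 = 0.2937 d⁻¹.
Applying C = C₀e^(−kt): 31.19 × 0.8700 = 27.13 mg/L.

27.1 mg/L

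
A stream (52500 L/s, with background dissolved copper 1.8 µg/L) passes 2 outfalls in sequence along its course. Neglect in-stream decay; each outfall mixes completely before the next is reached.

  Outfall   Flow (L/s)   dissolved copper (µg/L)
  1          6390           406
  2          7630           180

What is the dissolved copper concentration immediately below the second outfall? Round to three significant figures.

Below outfall 1: Q → 58890 L/s, C = (52500·1.800 + 6390·406.0)/58890 = 45.66 µg/L.
Below outfall 2: Q → 66520 L/s, C = (58890·45.66 + 7630·180.0)/66520 = 61.07 µg/L.

61.1 µg/L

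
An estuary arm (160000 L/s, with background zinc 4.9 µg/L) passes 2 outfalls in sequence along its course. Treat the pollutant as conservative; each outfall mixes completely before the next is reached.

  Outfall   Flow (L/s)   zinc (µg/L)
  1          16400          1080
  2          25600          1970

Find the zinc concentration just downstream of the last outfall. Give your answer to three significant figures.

341 µg/L

Below outfall 1: Q → 176400 L/s, C = (160000·4.900 + 16400·1080)/176400 = 104.9 µg/L.
Below outfall 2: Q → 202000 L/s, C = (176400·104.9 + 25600·1970)/202000 = 341.2 µg/L.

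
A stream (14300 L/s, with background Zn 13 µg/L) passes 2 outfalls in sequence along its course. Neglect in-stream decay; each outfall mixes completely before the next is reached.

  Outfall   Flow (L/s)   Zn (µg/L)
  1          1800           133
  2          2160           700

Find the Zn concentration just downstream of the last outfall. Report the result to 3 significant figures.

After outfall 1: Q = 14300 + 1800 = 16100 L/s; C = (14300·13.00 + 1800·133.0)/16100 = 26.42 µg/L.
After outfall 2: Q = 16100 + 2160 = 18260 L/s; C = (16100·26.42 + 2160·700.0)/18260 = 106.1 µg/L.

106 µg/L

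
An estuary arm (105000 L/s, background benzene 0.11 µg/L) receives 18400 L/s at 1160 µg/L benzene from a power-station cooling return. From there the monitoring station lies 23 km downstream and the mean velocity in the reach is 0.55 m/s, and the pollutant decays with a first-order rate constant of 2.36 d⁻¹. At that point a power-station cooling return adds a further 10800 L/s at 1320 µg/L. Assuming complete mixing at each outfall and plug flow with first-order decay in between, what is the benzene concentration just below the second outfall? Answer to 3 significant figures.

157 µg/L

After mixing, C = (105000·0.1100 + 18400·1160) / 123400 = 21360000/123400 = 173.1 µg/L; combined flow 123400 L/s.
Travel time t = 23·1000 / 0.55 = 41820 s = 11.62 h.
Decay over the reach: 173.1·exp(−kt) = 173.1·0.3191 = 55.22 µg/L.
Second outfall: C = (123400·55.22 + 10800·1320)/134200 = 157.0 µg/L.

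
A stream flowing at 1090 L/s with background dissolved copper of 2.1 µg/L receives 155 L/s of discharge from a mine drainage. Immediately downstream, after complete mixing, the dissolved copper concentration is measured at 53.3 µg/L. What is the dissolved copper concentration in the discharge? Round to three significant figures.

413 µg/L

Mass balance: 1090·2.100 + 155.0·Cₑ = 1245·53.30
→ Cₑ = (1245·53.30 − 1090·2.100) / 155.0 = 413.4 µg/L.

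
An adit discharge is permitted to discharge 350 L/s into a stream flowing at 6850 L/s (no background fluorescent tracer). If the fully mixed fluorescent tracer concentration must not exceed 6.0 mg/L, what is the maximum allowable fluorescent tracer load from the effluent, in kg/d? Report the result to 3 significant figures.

3730 kg/d

Mass balance at the limit: 6850·0 + 350.0·Cₑ = 7200·6.0 → Cₑ = 123.4 mg/L.
350.0 L/s = 0.3500 m³/s. Load = 0.3500 m³/s × 123.4 g/m³ × 86 400 s/d = 3732 kg/d.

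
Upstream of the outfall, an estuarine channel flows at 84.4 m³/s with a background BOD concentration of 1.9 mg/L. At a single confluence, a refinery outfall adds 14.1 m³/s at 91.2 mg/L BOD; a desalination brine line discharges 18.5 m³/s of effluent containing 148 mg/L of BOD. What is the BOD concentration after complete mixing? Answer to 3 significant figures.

Mixed concentration C = ΣQC/ΣQ = (84.40·1.900 + 14.10·91.20 + 18.50·148.0) / 117.0 = 4184/117.0 = 35.76 mg/L.

35.8 mg/L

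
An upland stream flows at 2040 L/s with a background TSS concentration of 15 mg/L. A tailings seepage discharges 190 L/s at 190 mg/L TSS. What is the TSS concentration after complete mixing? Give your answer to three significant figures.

29.9 mg/L

Mixed concentration C = ΣQC/ΣQ = (2040·15.00 + 190.0·190.0) / 2230 = 66700/2230 = 29.91 mg/L.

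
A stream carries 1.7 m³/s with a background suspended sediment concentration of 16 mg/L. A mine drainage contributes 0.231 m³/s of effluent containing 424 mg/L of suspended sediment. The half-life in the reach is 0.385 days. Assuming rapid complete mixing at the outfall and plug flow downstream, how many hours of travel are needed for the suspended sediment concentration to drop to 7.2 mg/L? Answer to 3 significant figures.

29.3 h

After mixing, C = (1.700·16.00 + 0.2310·424.0) / 1.931 = 125.1/1.931 = 64.81 mg/L.
Half-life 0.385 d → k = ln 2 / 0.385 = 1.800 d⁻¹.
64.81·exp(−k·t) = 7.2 → t = ln(64.81/7.2)/k = 105500 s = 29.29 h.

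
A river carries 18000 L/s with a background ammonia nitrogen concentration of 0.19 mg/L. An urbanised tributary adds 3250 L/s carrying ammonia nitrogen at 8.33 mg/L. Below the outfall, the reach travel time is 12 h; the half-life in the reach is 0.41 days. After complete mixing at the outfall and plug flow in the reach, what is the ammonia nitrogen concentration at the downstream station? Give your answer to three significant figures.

Mass balance: C = (18000·0.1900 + 3250·8.330) / 21250 = 30490/21250 = 1.435 mg/L.
Half-life 0.41 d → k = ln 2 / 0.41 = 1.691 d⁻¹.
After decay, C = 1.435 × e^(−kt) = 1.435 × 0.4294 = 0.6162 mg/L.

0.616 mg/L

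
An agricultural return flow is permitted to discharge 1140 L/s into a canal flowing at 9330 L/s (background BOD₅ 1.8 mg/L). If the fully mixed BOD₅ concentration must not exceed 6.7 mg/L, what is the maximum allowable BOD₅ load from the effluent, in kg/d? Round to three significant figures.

4610 kg/d

Mass balance at the limit: 9330·1.800 + 1140·Cₑ = 10470·6.7 → Cₑ = 46.80 mg/L.
1140 L/s = 1.140 m³/s. Load = 1.140 m³/s × 46.80 g/m³ × 86 400 s/d = 4610 kg/d.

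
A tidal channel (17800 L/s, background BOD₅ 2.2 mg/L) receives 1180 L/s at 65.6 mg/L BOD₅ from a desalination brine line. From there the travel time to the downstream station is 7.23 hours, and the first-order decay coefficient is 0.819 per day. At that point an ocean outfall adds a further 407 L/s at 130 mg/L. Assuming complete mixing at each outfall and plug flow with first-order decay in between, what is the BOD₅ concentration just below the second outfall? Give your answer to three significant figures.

Flow-weighted average: C = (17800·2.200 + 1180·65.60) / 18980 = 116600/18980 = 6.142 mg/L; combined flow 18980 L/s.
First-order decay: C = 6.142·exp(−k·t) = 6.142·0.7814 = 4.799 mg/L.
At the second outfall, C = (18980·4.799 + 407.0·130.0) / (18980 + 407.0) = 7.427 mg/L.

7.43 mg/L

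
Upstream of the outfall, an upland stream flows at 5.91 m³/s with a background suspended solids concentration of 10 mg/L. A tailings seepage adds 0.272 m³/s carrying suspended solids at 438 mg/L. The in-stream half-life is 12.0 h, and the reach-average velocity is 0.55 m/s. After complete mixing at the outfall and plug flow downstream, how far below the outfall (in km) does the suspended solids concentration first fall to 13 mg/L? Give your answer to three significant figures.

Flow-weighted average: C = (5.910·10.00 + 0.2720·438.0) / 6.182 = 178.2/6.182 = 28.83 mg/L.
Half-life 12.0 h → k = ln 2 / 12.0 = 0.05776 h⁻¹ = 1.386 d⁻¹.
Set 28.83·exp(−k·t) = 13 → t = ln(28.83/13)/k = 49640 s = 13.79 h.
Distance = v·t = 0.55·49640 = 27300 m = 27.30 km.

27.3 km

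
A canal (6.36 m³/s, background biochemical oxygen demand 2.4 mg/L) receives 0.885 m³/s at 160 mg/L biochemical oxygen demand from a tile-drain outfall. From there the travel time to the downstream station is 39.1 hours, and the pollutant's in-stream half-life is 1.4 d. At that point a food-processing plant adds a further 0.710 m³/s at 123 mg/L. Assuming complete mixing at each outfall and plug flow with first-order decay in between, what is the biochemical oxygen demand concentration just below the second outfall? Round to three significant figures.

Flow-weighted average: C = (6.360·2.400 + 0.8850·160.0) / 7.245 = 156.9/7.245 = 21.65 mg/L; combined flow 7.245 m³/s.
Half-life 1.4 d → k = ln 2 / 1.4 = 0.4951 d⁻¹.
After decay, C = 21.65 × e^(−kt) = 21.65 × 0.4464 = 9.664 mg/L.
At the second outfall, C = (7.245·9.664 + 0.7100·123.0) / (7.245 + 0.7100) = 19.78 mg/L.

19.8 mg/L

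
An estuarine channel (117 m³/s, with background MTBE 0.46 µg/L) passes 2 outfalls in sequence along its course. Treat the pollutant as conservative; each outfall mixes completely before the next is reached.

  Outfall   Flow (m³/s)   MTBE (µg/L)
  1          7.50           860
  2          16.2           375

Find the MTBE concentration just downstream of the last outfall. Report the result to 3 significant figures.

Outfall 1: combined Q = 124.5 m³/s; C = (117.0·0.4600 + 7.500·860.0)/124.5 = 52.24 µg/L.
Outfall 2: combined Q = 140.7 m³/s; C = (124.5·52.24 + 16.20·375.0)/140.7 = 89.40 µg/L.

89.4 µg/L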